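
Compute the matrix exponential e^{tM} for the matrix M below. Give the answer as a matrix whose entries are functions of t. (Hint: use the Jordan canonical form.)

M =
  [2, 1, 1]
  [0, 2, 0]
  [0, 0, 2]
e^{tM} =
  [exp(2*t), t*exp(2*t), t*exp(2*t)]
  [0, exp(2*t), 0]
  [0, 0, exp(2*t)]

Strategy: write M = P · J · P⁻¹ where J is a Jordan canonical form, so e^{tM} = P · e^{tJ} · P⁻¹, and e^{tJ} can be computed block-by-block.

M has Jordan form
J =
  [2, 1, 0]
  [0, 2, 0]
  [0, 0, 2]
(up to reordering of blocks).

Per-block formulas:
  For a 2×2 Jordan block J_2(2): exp(t · J_2(2)) = e^(2t)·(I + t·N), where N is the 2×2 nilpotent shift.
  For a 1×1 block at λ = 2: exp(t · [2]) = [e^(2t)].

After assembling e^{tJ} and conjugating by P, we get:

e^{tM} =
  [exp(2*t), t*exp(2*t), t*exp(2*t)]
  [0, exp(2*t), 0]
  [0, 0, exp(2*t)]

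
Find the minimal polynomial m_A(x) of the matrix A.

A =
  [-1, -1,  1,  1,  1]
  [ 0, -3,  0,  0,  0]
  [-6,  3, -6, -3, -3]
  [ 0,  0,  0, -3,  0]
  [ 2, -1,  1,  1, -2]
x^2 + 6*x + 9

The characteristic polynomial is χ_A(x) = (x + 3)^5, so the eigenvalues are known. The minimal polynomial is
  m_A(x) = Π_λ (x − λ)^{k_λ}
where k_λ is the size of the *largest* Jordan block for λ (equivalently, the smallest k with (A − λI)^k v = 0 for every generalised eigenvector v of λ).

  λ = -3: largest Jordan block has size 2, contributing (x + 3)^2

So m_A(x) = (x + 3)^2 = x^2 + 6*x + 9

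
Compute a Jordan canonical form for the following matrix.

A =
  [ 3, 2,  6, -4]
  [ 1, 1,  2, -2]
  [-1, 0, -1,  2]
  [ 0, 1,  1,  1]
J_2(1) ⊕ J_2(1)

The characteristic polynomial is
  det(x·I − A) = x^4 - 4*x^3 + 6*x^2 - 4*x + 1 = (x - 1)^4

Eigenvalues and multiplicities (the geometric multiplicity of λ is n − rank(A − λI), which equals the number of Jordan blocks for λ):
  λ = 1: algebraic multiplicity = 4, geometric multiplicity = 2

Determining the block sizes for each eigenvalue:
  λ = 1: with am = 4 and gm = 2, the partition is not yet determined (e.g. several partitions of 4 into 2 parts exist). Let N = A − (1)·I. Computing rank(N^1) = 2, rank(N^2) = 0; the number of blocks of size ≥ j is rank(N^{j−1}) − rank(N^j), giving [2, 2]. So we have 2 block(s) of size 2 → block sizes [2, 2]

Assembling the blocks gives a Jordan form
J =
  [1, 1, 0, 0]
  [0, 1, 0, 0]
  [0, 0, 1, 1]
  [0, 0, 0, 1]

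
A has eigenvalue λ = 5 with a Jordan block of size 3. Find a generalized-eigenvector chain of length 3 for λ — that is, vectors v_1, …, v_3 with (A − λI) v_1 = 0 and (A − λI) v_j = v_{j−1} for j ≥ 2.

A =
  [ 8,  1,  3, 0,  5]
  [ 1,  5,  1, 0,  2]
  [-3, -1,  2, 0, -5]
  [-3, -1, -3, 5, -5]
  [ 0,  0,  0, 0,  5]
A Jordan chain for λ = 5 of length 3:
v_1 = (1, 0, -1, -1, 0)ᵀ
v_2 = (3, 1, -3, -3, 0)ᵀ
v_3 = (1, 0, 0, 0, 0)ᵀ

Let N = A − (5)·I. We want v_3 with N^3 v_3 = 0 but N^2 v_3 ≠ 0; then v_{j-1} := N · v_j for j = 3, …, 2.

Pick v_3 = (1, 0, 0, 0, 0)ᵀ.
Then v_2 = N · v_3 = (3, 1, -3, -3, 0)ᵀ.
Then v_1 = N · v_2 = (1, 0, -1, -1, 0)ᵀ.

Sanity check: (A − (5)·I) v_1 = (0, 0, 0, 0, 0)ᵀ = 0. ✓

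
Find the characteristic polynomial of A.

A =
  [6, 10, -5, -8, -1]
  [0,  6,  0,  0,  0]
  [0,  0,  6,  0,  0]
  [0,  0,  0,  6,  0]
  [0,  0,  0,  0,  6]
x^5 - 30*x^4 + 360*x^3 - 2160*x^2 + 6480*x - 7776

Expanding det(x·I − A) (e.g. by cofactor expansion or by noting that A is similar to its Jordan form J, which has the same characteristic polynomial as A) gives
  χ_A(x) = x^5 - 30*x^4 + 360*x^3 - 2160*x^2 + 6480*x - 7776
which factors as (x - 6)^5. The eigenvalues (with algebraic multiplicities) are λ = 6 with multiplicity 5.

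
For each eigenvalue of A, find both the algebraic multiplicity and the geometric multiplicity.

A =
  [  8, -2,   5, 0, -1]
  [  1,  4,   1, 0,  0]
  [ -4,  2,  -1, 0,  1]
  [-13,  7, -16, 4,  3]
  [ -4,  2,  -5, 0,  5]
λ = 4: alg = 5, geom = 2

Step 1 — factor the characteristic polynomial to read off the algebraic multiplicities:
  χ_A(x) = (x - 4)^5

Step 2 — compute geometric multiplicities via the rank-nullity identity g(λ) = n − rank(A − λI):
  rank(A − (4)·I) = 3, so dim ker(A − (4)·I) = n − 3 = 2

Summary:
  λ = 4: algebraic multiplicity = 5, geometric multiplicity = 2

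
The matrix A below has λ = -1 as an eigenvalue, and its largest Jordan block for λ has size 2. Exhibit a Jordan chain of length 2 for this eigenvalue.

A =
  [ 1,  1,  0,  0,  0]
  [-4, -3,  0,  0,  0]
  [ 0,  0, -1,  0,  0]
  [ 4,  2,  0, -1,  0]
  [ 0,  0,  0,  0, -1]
A Jordan chain for λ = -1 of length 2:
v_1 = (2, -4, 0, 4, 0)ᵀ
v_2 = (1, 0, 0, 0, 0)ᵀ

Let N = A − (-1)·I. We want v_2 with N^2 v_2 = 0 but N^1 v_2 ≠ 0; then v_{j-1} := N · v_j for j = 2, …, 2.

Pick v_2 = (1, 0, 0, 0, 0)ᵀ.
Then v_1 = N · v_2 = (2, -4, 0, 4, 0)ᵀ.

Sanity check: (A − (-1)·I) v_1 = (0, 0, 0, 0, 0)ᵀ = 0. ✓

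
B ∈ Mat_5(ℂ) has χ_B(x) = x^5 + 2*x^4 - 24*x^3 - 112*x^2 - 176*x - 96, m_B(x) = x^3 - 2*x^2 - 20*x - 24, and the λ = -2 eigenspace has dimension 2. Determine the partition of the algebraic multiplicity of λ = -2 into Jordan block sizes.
Block sizes for λ = -2: [2, 2]

Step 1 — from the characteristic polynomial, algebraic multiplicity of λ = -2 is 4. From dim ker(B − (-2)·I) = 2, there are exactly 2 Jordan blocks for λ = -2.
Step 2 — from the minimal polynomial, the factor (x + 2)^2 tells us the largest block for λ = -2 has size 2.
Step 3 — with total size 4, 2 blocks, and largest block 2, the block sizes (in nonincreasing order) are [2, 2].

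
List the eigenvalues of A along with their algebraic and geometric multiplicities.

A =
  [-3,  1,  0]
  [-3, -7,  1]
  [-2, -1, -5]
λ = -5: alg = 3, geom = 1

Step 1 — factor the characteristic polynomial to read off the algebraic multiplicities:
  χ_A(x) = (x + 5)^3

Step 2 — compute geometric multiplicities via the rank-nullity identity g(λ) = n − rank(A − λI):
  rank(A − (-5)·I) = 2, so dim ker(A − (-5)·I) = n − 2 = 1

Summary:
  λ = -5: algebraic multiplicity = 3, geometric multiplicity = 1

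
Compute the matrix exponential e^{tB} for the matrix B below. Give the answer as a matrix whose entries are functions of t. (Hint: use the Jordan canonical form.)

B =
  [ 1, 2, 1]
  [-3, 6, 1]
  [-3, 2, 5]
e^{tB} =
  [-3*t*exp(4*t) + exp(4*t), 2*t*exp(4*t), t*exp(4*t)]
  [-3*t*exp(4*t), 2*t*exp(4*t) + exp(4*t), t*exp(4*t)]
  [-3*t*exp(4*t), 2*t*exp(4*t), t*exp(4*t) + exp(4*t)]

Strategy: write B = P · J · P⁻¹ where J is a Jordan canonical form, so e^{tB} = P · e^{tJ} · P⁻¹, and e^{tJ} can be computed block-by-block.

B has Jordan form
J =
  [4, 1, 0]
  [0, 4, 0]
  [0, 0, 4]
(up to reordering of blocks).

Per-block formulas:
  For a 2×2 Jordan block J_2(4): exp(t · J_2(4)) = e^(4t)·(I + t·N), where N is the 2×2 nilpotent shift.
  For a 1×1 block at λ = 4: exp(t · [4]) = [e^(4t)].

After assembling e^{tJ} and conjugating by P, we get:

e^{tB} =
  [-3*t*exp(4*t) + exp(4*t), 2*t*exp(4*t), t*exp(4*t)]
  [-3*t*exp(4*t), 2*t*exp(4*t) + exp(4*t), t*exp(4*t)]
  [-3*t*exp(4*t), 2*t*exp(4*t), t*exp(4*t) + exp(4*t)]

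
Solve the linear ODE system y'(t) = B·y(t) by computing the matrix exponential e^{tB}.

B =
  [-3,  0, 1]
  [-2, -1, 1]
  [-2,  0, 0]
e^{tB} =
  [-exp(-t) + 2*exp(-2*t), 0, exp(-t) - exp(-2*t)]
  [-2*exp(-t) + 2*exp(-2*t), exp(-t), exp(-t) - exp(-2*t)]
  [-2*exp(-t) + 2*exp(-2*t), 0, 2*exp(-t) - exp(-2*t)]

Strategy: write B = P · J · P⁻¹ where J is a Jordan canonical form, so e^{tB} = P · e^{tJ} · P⁻¹, and e^{tJ} can be computed block-by-block.

B has Jordan form
J =
  [-2,  0,  0]
  [ 0, -1,  0]
  [ 0,  0, -1]
(up to reordering of blocks).

Per-block formulas:
  For a 1×1 block at λ = -1: exp(t · [-1]) = [e^(-1t)].
  For a 1×1 block at λ = -2: exp(t · [-2]) = [e^(-2t)].

After assembling e^{tJ} and conjugating by P, we get:

e^{tB} =
  [-exp(-t) + 2*exp(-2*t), 0, exp(-t) - exp(-2*t)]
  [-2*exp(-t) + 2*exp(-2*t), exp(-t), exp(-t) - exp(-2*t)]
  [-2*exp(-t) + 2*exp(-2*t), 0, 2*exp(-t) - exp(-2*t)]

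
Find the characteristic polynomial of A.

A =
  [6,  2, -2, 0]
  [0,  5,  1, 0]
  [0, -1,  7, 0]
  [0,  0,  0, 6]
x^4 - 24*x^3 + 216*x^2 - 864*x + 1296

Expanding det(x·I − A) (e.g. by cofactor expansion or by noting that A is similar to its Jordan form J, which has the same characteristic polynomial as A) gives
  χ_A(x) = x^4 - 24*x^3 + 216*x^2 - 864*x + 1296
which factors as (x - 6)^4. The eigenvalues (with algebraic multiplicities) are λ = 6 with multiplicity 4.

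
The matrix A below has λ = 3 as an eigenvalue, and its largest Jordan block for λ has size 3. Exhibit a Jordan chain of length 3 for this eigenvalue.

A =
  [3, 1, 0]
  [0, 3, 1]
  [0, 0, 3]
A Jordan chain for λ = 3 of length 3:
v_1 = (1, 0, 0)ᵀ
v_2 = (0, 1, 0)ᵀ
v_3 = (0, 0, 1)ᵀ

Let N = A − (3)·I. We want v_3 with N^3 v_3 = 0 but N^2 v_3 ≠ 0; then v_{j-1} := N · v_j for j = 3, …, 2.

Pick v_3 = (0, 0, 1)ᵀ.
Then v_2 = N · v_3 = (0, 1, 0)ᵀ.
Then v_1 = N · v_2 = (1, 0, 0)ᵀ.

Sanity check: (A − (3)·I) v_1 = (0, 0, 0)ᵀ = 0. ✓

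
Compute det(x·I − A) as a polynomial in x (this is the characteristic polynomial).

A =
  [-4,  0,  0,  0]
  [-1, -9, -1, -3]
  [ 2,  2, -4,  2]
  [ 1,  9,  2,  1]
x^4 + 16*x^3 + 96*x^2 + 256*x + 256

Expanding det(x·I − A) (e.g. by cofactor expansion or by noting that A is similar to its Jordan form J, which has the same characteristic polynomial as A) gives
  χ_A(x) = x^4 + 16*x^3 + 96*x^2 + 256*x + 256
which factors as (x + 4)^4. The eigenvalues (with algebraic multiplicities) are λ = -4 with multiplicity 4.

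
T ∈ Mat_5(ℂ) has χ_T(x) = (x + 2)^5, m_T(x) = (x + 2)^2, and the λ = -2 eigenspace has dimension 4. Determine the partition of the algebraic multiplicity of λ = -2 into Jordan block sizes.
Block sizes for λ = -2: [2, 1, 1, 1]

Step 1 — from the characteristic polynomial, algebraic multiplicity of λ = -2 is 5. From dim ker(T − (-2)·I) = 4, there are exactly 4 Jordan blocks for λ = -2.
Step 2 — from the minimal polynomial, the factor (x + 2)^2 tells us the largest block for λ = -2 has size 2.
Step 3 — with total size 5, 4 blocks, and largest block 2, the block sizes (in nonincreasing order) are [2, 1, 1, 1].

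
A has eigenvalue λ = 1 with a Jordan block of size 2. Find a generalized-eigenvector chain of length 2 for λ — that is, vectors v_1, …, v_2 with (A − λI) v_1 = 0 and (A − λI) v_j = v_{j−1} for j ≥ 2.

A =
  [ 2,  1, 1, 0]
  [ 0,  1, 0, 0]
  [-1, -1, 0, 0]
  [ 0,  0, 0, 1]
A Jordan chain for λ = 1 of length 2:
v_1 = (1, 0, -1, 0)ᵀ
v_2 = (1, 0, 0, 0)ᵀ

Let N = A − (1)·I. We want v_2 with N^2 v_2 = 0 but N^1 v_2 ≠ 0; then v_{j-1} := N · v_j for j = 2, …, 2.

Pick v_2 = (1, 0, 0, 0)ᵀ.
Then v_1 = N · v_2 = (1, 0, -1, 0)ᵀ.

Sanity check: (A − (1)·I) v_1 = (0, 0, 0, 0)ᵀ = 0. ✓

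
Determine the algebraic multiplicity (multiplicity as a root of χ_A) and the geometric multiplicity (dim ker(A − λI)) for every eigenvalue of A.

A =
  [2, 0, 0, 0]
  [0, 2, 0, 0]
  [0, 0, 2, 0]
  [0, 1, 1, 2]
λ = 2: alg = 4, geom = 3

Step 1 — factor the characteristic polynomial to read off the algebraic multiplicities:
  χ_A(x) = (x - 2)^4

Step 2 — compute geometric multiplicities via the rank-nullity identity g(λ) = n − rank(A − λI):
  rank(A − (2)·I) = 1, so dim ker(A − (2)·I) = n − 1 = 3

Summary:
  λ = 2: algebraic multiplicity = 4, geometric multiplicity = 3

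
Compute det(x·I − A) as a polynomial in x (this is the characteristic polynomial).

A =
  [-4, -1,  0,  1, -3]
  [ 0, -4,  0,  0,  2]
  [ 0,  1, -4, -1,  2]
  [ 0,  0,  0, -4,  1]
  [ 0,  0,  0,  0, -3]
x^5 + 19*x^4 + 144*x^3 + 544*x^2 + 1024*x + 768

Expanding det(x·I − A) (e.g. by cofactor expansion or by noting that A is similar to its Jordan form J, which has the same characteristic polynomial as A) gives
  χ_A(x) = x^5 + 19*x^4 + 144*x^3 + 544*x^2 + 1024*x + 768
which factors as (x + 3)*(x + 4)^4. The eigenvalues (with algebraic multiplicities) are λ = -4 with multiplicity 4, λ = -3 with multiplicity 1.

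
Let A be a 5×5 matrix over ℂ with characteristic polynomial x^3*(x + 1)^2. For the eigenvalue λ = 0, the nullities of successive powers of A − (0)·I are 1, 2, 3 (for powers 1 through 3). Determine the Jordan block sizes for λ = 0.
Block sizes for λ = 0: [3]

From the dimensions of kernels of powers, the number of Jordan blocks of size at least j is d_j − d_{j−1} where d_j = dim ker(N^j) (with d_0 = 0). Computing the differences gives [1, 1, 1].
The number of blocks of size exactly k is (#blocks of size ≥ k) − (#blocks of size ≥ k + 1), so the partition is: 1 block(s) of size 3.
In nonincreasing order the block sizes are [3].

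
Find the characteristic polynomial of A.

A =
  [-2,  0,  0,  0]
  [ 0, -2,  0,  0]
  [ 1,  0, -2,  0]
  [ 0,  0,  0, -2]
x^4 + 8*x^3 + 24*x^2 + 32*x + 16

Expanding det(x·I − A) (e.g. by cofactor expansion or by noting that A is similar to its Jordan form J, which has the same characteristic polynomial as A) gives
  χ_A(x) = x^4 + 8*x^3 + 24*x^2 + 32*x + 16
which factors as (x + 2)^4. The eigenvalues (with algebraic multiplicities) are λ = -2 with multiplicity 4.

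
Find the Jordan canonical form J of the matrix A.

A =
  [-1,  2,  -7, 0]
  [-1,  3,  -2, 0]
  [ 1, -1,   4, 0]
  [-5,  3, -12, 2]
J_3(2) ⊕ J_1(2)

The characteristic polynomial is
  det(x·I − A) = x^4 - 8*x^3 + 24*x^2 - 32*x + 16 = (x - 2)^4

Eigenvalues and multiplicities (the geometric multiplicity of λ is n − rank(A − λI), which equals the number of Jordan blocks for λ):
  λ = 2: algebraic multiplicity = 4, geometric multiplicity = 2

Determining the block sizes for each eigenvalue:
  λ = 2: with am = 4 and gm = 2, the partition is not yet determined (e.g. several partitions of 4 into 2 parts exist). Let N = A − (2)·I. Computing rank(N^1) = 2, rank(N^2) = 1, rank(N^3) = 0; the number of blocks of size ≥ j is rank(N^{j−1}) − rank(N^j), giving [2, 1, 1]. So we have 1 block(s) of size 3, 1 block(s) of size 1 → block sizes [3, 1]

Assembling the blocks gives a Jordan form
J =
  [2, 1, 0, 0]
  [0, 2, 1, 0]
  [0, 0, 2, 0]
  [0, 0, 0, 2]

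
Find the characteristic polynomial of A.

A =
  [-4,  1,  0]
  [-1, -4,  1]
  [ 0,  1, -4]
x^3 + 12*x^2 + 48*x + 64

Expanding det(x·I − A) (e.g. by cofactor expansion or by noting that A is similar to its Jordan form J, which has the same characteristic polynomial as A) gives
  χ_A(x) = x^3 + 12*x^2 + 48*x + 64
which factors as (x + 4)^3. The eigenvalues (with algebraic multiplicities) are λ = -4 with multiplicity 3.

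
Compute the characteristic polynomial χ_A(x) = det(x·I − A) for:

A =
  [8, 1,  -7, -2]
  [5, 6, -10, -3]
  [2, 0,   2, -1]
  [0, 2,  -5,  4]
x^4 - 20*x^3 + 150*x^2 - 500*x + 625

Expanding det(x·I − A) (e.g. by cofactor expansion or by noting that A is similar to its Jordan form J, which has the same characteristic polynomial as A) gives
  χ_A(x) = x^4 - 20*x^3 + 150*x^2 - 500*x + 625
which factors as (x - 5)^4. The eigenvalues (with algebraic multiplicities) are λ = 5 with multiplicity 4.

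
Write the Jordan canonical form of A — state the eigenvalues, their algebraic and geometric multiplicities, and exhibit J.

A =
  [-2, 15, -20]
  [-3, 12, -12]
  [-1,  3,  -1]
J_2(3) ⊕ J_1(3)

The characteristic polynomial is
  det(x·I − A) = x^3 - 9*x^2 + 27*x - 27 = (x - 3)^3

Eigenvalues and multiplicities (the geometric multiplicity of λ is n − rank(A − λI), which equals the number of Jordan blocks for λ):
  λ = 3: algebraic multiplicity = 3, geometric multiplicity = 2

Determining the block sizes for each eigenvalue:
  λ = 3: 2 blocks summing to 3 forces exactly one block of size 2 and the rest size 1 → block sizes [2, 1]

Assembling the blocks gives a Jordan form
J =
  [3, 1, 0]
  [0, 3, 0]
  [0, 0, 3]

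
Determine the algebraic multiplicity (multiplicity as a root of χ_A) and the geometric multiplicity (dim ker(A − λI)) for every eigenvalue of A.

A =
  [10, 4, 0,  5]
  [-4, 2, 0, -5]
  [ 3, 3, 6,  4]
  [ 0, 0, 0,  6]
λ = 6: alg = 4, geom = 2

Step 1 — factor the characteristic polynomial to read off the algebraic multiplicities:
  χ_A(x) = (x - 6)^4

Step 2 — compute geometric multiplicities via the rank-nullity identity g(λ) = n − rank(A − λI):
  rank(A − (6)·I) = 2, so dim ker(A − (6)·I) = n − 2 = 2

Summary:
  λ = 6: algebraic multiplicity = 4, geometric multiplicity = 2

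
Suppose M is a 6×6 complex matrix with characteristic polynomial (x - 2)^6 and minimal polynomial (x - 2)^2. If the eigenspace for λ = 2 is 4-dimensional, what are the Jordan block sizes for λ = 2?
Block sizes for λ = 2: [2, 2, 1, 1]

Step 1 — from the characteristic polynomial, algebraic multiplicity of λ = 2 is 6. From dim ker(M − (2)·I) = 4, there are exactly 4 Jordan blocks for λ = 2.
Step 2 — from the minimal polynomial, the factor (x − 2)^2 tells us the largest block for λ = 2 has size 2.
Step 3 — with total size 6, 4 blocks, and largest block 2, the block sizes (in nonincreasing order) are [2, 2, 1, 1].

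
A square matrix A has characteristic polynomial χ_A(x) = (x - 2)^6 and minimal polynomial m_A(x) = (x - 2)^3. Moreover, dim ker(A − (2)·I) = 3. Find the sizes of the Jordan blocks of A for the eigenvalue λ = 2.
Block sizes for λ = 2: [3, 2, 1]

Step 1 — from the characteristic polynomial, algebraic multiplicity of λ = 2 is 6. From dim ker(A − (2)·I) = 3, there are exactly 3 Jordan blocks for λ = 2.
Step 2 — from the minimal polynomial, the factor (x − 2)^3 tells us the largest block for λ = 2 has size 3.
Step 3 — with total size 6, 3 blocks, and largest block 3, the block sizes (in nonincreasing order) are [3, 2, 1].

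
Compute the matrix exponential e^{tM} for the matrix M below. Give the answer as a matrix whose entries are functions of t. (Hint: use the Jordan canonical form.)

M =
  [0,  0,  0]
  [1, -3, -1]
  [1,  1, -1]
e^{tM} =
  [1, 0, 0]
  [t*exp(-2*t), -t*exp(-2*t) + exp(-2*t), -t*exp(-2*t)]
  [-t*exp(-2*t) + 1 - exp(-2*t), t*exp(-2*t), t*exp(-2*t) + exp(-2*t)]

Strategy: write M = P · J · P⁻¹ where J is a Jordan canonical form, so e^{tM} = P · e^{tJ} · P⁻¹, and e^{tJ} can be computed block-by-block.

M has Jordan form
J =
  [-2,  1, 0]
  [ 0, -2, 0]
  [ 0,  0, 0]
(up to reordering of blocks).

Per-block formulas:
  For a 1×1 block at λ = 0: exp(t · [0]) = [e^(0t)].
  For a 2×2 Jordan block J_2(-2): exp(t · J_2(-2)) = e^(-2t)·(I + t·N), where N is the 2×2 nilpotent shift.

After assembling e^{tJ} and conjugating by P, we get:

e^{tM} =
  [1, 0, 0]
  [t*exp(-2*t), -t*exp(-2*t) + exp(-2*t), -t*exp(-2*t)]
  [-t*exp(-2*t) + 1 - exp(-2*t), t*exp(-2*t), t*exp(-2*t) + exp(-2*t)]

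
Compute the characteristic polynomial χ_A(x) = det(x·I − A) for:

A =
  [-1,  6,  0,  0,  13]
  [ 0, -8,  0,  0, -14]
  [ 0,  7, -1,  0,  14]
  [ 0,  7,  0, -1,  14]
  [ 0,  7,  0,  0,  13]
x^5 - 2*x^4 - 18*x^3 - 32*x^2 - 23*x - 6

Expanding det(x·I − A) (e.g. by cofactor expansion or by noting that A is similar to its Jordan form J, which has the same characteristic polynomial as A) gives
  χ_A(x) = x^5 - 2*x^4 - 18*x^3 - 32*x^2 - 23*x - 6
which factors as (x - 6)*(x + 1)^4. The eigenvalues (with algebraic multiplicities) are λ = -1 with multiplicity 4, λ = 6 with multiplicity 1.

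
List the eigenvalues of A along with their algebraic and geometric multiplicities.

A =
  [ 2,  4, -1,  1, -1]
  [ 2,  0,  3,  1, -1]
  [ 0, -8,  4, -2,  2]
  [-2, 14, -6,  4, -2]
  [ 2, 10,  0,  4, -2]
λ = 0: alg = 1, geom = 1; λ = 2: alg = 4, geom = 3

Step 1 — factor the characteristic polynomial to read off the algebraic multiplicities:
  χ_A(x) = x*(x - 2)^4

Step 2 — compute geometric multiplicities via the rank-nullity identity g(λ) = n − rank(A − λI):
  rank(A − (0)·I) = 4, so dim ker(A − (0)·I) = n − 4 = 1
  rank(A − (2)·I) = 2, so dim ker(A − (2)·I) = n − 2 = 3

Summary:
  λ = 0: algebraic multiplicity = 1, geometric multiplicity = 1
  λ = 2: algebraic multiplicity = 4, geometric multiplicity = 3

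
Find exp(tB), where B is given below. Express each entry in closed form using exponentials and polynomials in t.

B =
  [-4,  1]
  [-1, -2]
e^{tB} =
  [-t*exp(-3*t) + exp(-3*t), t*exp(-3*t)]
  [-t*exp(-3*t), t*exp(-3*t) + exp(-3*t)]

Strategy: write B = P · J · P⁻¹ where J is a Jordan canonical form, so e^{tB} = P · e^{tJ} · P⁻¹, and e^{tJ} can be computed block-by-block.

B has Jordan form
J =
  [-3,  1]
  [ 0, -3]
(up to reordering of blocks).

Per-block formulas:
  For a 2×2 Jordan block J_2(-3): exp(t · J_2(-3)) = e^(-3t)·(I + t·N), where N is the 2×2 nilpotent shift.

After assembling e^{tJ} and conjugating by P, we get:

e^{tB} =
  [-t*exp(-3*t) + exp(-3*t), t*exp(-3*t)]
  [-t*exp(-3*t), t*exp(-3*t) + exp(-3*t)]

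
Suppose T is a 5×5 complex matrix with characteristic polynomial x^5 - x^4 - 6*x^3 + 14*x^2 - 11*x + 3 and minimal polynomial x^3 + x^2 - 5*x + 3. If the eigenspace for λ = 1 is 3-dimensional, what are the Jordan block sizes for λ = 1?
Block sizes for λ = 1: [2, 1, 1]

Step 1 — from the characteristic polynomial, algebraic multiplicity of λ = 1 is 4. From dim ker(T − (1)·I) = 3, there are exactly 3 Jordan blocks for λ = 1.
Step 2 — from the minimal polynomial, the factor (x − 1)^2 tells us the largest block for λ = 1 has size 2.
Step 3 — with total size 4, 3 blocks, and largest block 2, the block sizes (in nonincreasing order) are [2, 1, 1].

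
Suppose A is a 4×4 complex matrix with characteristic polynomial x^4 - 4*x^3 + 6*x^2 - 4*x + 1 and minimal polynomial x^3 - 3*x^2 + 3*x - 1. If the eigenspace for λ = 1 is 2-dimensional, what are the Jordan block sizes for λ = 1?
Block sizes for λ = 1: [3, 1]

Step 1 — from the characteristic polynomial, algebraic multiplicity of λ = 1 is 4. From dim ker(A − (1)·I) = 2, there are exactly 2 Jordan blocks for λ = 1.
Step 2 — from the minimal polynomial, the factor (x − 1)^3 tells us the largest block for λ = 1 has size 3.
Step 3 — with total size 4, 2 blocks, and largest block 3, the block sizes (in nonincreasing order) are [3, 1].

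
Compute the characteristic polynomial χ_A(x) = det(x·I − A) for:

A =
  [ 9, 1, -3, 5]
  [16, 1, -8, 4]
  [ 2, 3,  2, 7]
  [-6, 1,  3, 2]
x^4 - 14*x^3 + 72*x^2 - 162*x + 135

Expanding det(x·I − A) (e.g. by cofactor expansion or by noting that A is similar to its Jordan form J, which has the same characteristic polynomial as A) gives
  χ_A(x) = x^4 - 14*x^3 + 72*x^2 - 162*x + 135
which factors as (x - 5)*(x - 3)^3. The eigenvalues (with algebraic multiplicities) are λ = 3 with multiplicity 3, λ = 5 with multiplicity 1.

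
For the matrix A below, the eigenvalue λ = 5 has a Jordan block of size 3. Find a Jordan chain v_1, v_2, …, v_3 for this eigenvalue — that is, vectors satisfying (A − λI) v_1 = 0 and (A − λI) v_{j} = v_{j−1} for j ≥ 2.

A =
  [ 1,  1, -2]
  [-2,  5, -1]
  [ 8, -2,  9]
A Jordan chain for λ = 5 of length 3:
v_1 = (-2, 0, 4)ᵀ
v_2 = (-4, -2, 8)ᵀ
v_3 = (1, 0, 0)ᵀ

Let N = A − (5)·I. We want v_3 with N^3 v_3 = 0 but N^2 v_3 ≠ 0; then v_{j-1} := N · v_j for j = 3, …, 2.

Pick v_3 = (1, 0, 0)ᵀ.
Then v_2 = N · v_3 = (-4, -2, 8)ᵀ.
Then v_1 = N · v_2 = (-2, 0, 4)ᵀ.

Sanity check: (A − (5)·I) v_1 = (0, 0, 0)ᵀ = 0. ✓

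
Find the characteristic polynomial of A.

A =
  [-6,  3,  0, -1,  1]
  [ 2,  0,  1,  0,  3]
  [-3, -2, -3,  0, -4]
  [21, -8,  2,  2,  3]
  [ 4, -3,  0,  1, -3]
x^5 + 10*x^4 + 40*x^3 + 80*x^2 + 80*x + 32

Expanding det(x·I − A) (e.g. by cofactor expansion or by noting that A is similar to its Jordan form J, which has the same characteristic polynomial as A) gives
  χ_A(x) = x^5 + 10*x^4 + 40*x^3 + 80*x^2 + 80*x + 32
which factors as (x + 2)^5. The eigenvalues (with algebraic multiplicities) are λ = -2 with multiplicity 5.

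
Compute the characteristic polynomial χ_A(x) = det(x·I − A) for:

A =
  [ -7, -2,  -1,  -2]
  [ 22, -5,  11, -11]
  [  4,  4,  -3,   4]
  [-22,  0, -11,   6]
x^4 + 9*x^3 - 15*x^2 - 325*x - 750

Expanding det(x·I − A) (e.g. by cofactor expansion or by noting that A is similar to its Jordan form J, which has the same characteristic polynomial as A) gives
  χ_A(x) = x^4 + 9*x^3 - 15*x^2 - 325*x - 750
which factors as (x - 6)*(x + 5)^3. The eigenvalues (with algebraic multiplicities) are λ = -5 with multiplicity 3, λ = 6 with multiplicity 1.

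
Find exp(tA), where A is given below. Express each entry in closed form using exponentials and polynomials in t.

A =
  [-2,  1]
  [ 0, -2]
e^{tA} =
  [exp(-2*t), t*exp(-2*t)]
  [0, exp(-2*t)]

Strategy: write A = P · J · P⁻¹ where J is a Jordan canonical form, so e^{tA} = P · e^{tJ} · P⁻¹, and e^{tJ} can be computed block-by-block.

A has Jordan form
J =
  [-2,  1]
  [ 0, -2]
(up to reordering of blocks).

Per-block formulas:
  For a 2×2 Jordan block J_2(-2): exp(t · J_2(-2)) = e^(-2t)·(I + t·N), where N is the 2×2 nilpotent shift.

After assembling e^{tJ} and conjugating by P, we get:

e^{tA} =
  [exp(-2*t), t*exp(-2*t)]
  [0, exp(-2*t)]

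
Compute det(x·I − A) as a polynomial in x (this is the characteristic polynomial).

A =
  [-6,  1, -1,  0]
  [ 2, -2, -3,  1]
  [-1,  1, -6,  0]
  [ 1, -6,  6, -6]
x^4 + 20*x^3 + 150*x^2 + 500*x + 625

Expanding det(x·I − A) (e.g. by cofactor expansion or by noting that A is similar to its Jordan form J, which has the same characteristic polynomial as A) gives
  χ_A(x) = x^4 + 20*x^3 + 150*x^2 + 500*x + 625
which factors as (x + 5)^4. The eigenvalues (with algebraic multiplicities) are λ = -5 with multiplicity 4.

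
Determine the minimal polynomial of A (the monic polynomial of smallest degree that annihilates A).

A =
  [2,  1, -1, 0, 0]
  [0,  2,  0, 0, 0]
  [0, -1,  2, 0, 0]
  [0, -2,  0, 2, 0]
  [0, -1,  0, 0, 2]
x^3 - 6*x^2 + 12*x - 8

The characteristic polynomial is χ_A(x) = (x - 2)^5, so the eigenvalues are known. The minimal polynomial is
  m_A(x) = Π_λ (x − λ)^{k_λ}
where k_λ is the size of the *largest* Jordan block for λ (equivalently, the smallest k with (A − λI)^k v = 0 for every generalised eigenvector v of λ).

  λ = 2: largest Jordan block has size 3, contributing (x − 2)^3

So m_A(x) = (x - 2)^3 = x^3 - 6*x^2 + 12*x - 8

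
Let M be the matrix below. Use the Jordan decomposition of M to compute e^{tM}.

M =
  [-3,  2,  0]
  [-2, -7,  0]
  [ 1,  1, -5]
e^{tM} =
  [2*t*exp(-5*t) + exp(-5*t), 2*t*exp(-5*t), 0]
  [-2*t*exp(-5*t), -2*t*exp(-5*t) + exp(-5*t), 0]
  [t*exp(-5*t), t*exp(-5*t), exp(-5*t)]

Strategy: write M = P · J · P⁻¹ where J is a Jordan canonical form, so e^{tM} = P · e^{tJ} · P⁻¹, and e^{tJ} can be computed block-by-block.

M has Jordan form
J =
  [-5,  1,  0]
  [ 0, -5,  0]
  [ 0,  0, -5]
(up to reordering of blocks).

Per-block formulas:
  For a 1×1 block at λ = -5: exp(t · [-5]) = [e^(-5t)].
  For a 2×2 Jordan block J_2(-5): exp(t · J_2(-5)) = e^(-5t)·(I + t·N), where N is the 2×2 nilpotent shift.

After assembling e^{tJ} and conjugating by P, we get:

e^{tM} =
  [2*t*exp(-5*t) + exp(-5*t), 2*t*exp(-5*t), 0]
  [-2*t*exp(-5*t), -2*t*exp(-5*t) + exp(-5*t), 0]
  [t*exp(-5*t), t*exp(-5*t), exp(-5*t)]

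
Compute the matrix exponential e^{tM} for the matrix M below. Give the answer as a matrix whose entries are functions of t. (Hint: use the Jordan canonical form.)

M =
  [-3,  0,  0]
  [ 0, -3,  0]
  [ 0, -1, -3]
e^{tM} =
  [exp(-3*t), 0, 0]
  [0, exp(-3*t), 0]
  [0, -t*exp(-3*t), exp(-3*t)]

Strategy: write M = P · J · P⁻¹ where J is a Jordan canonical form, so e^{tM} = P · e^{tJ} · P⁻¹, and e^{tJ} can be computed block-by-block.

M has Jordan form
J =
  [-3,  1,  0]
  [ 0, -3,  0]
  [ 0,  0, -3]
(up to reordering of blocks).

Per-block formulas:
  For a 2×2 Jordan block J_2(-3): exp(t · J_2(-3)) = e^(-3t)·(I + t·N), where N is the 2×2 nilpotent shift.
  For a 1×1 block at λ = -3: exp(t · [-3]) = [e^(-3t)].

After assembling e^{tJ} and conjugating by P, we get:

e^{tM} =
  [exp(-3*t), 0, 0]
  [0, exp(-3*t), 0]
  [0, -t*exp(-3*t), exp(-3*t)]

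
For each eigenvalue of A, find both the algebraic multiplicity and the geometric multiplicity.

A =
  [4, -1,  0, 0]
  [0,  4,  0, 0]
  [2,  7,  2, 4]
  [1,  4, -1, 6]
λ = 4: alg = 4, geom = 2

Step 1 — factor the characteristic polynomial to read off the algebraic multiplicities:
  χ_A(x) = (x - 4)^4

Step 2 — compute geometric multiplicities via the rank-nullity identity g(λ) = n − rank(A − λI):
  rank(A − (4)·I) = 2, so dim ker(A − (4)·I) = n − 2 = 2

Summary:
  λ = 4: algebraic multiplicity = 4, geometric multiplicity = 2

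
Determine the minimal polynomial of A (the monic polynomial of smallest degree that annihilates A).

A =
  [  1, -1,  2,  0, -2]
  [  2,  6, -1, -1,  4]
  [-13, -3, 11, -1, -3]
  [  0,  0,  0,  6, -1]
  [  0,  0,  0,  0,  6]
x^3 - 18*x^2 + 108*x - 216

The characteristic polynomial is χ_A(x) = (x - 6)^5, so the eigenvalues are known. The minimal polynomial is
  m_A(x) = Π_λ (x − λ)^{k_λ}
where k_λ is the size of the *largest* Jordan block for λ (equivalently, the smallest k with (A − λI)^k v = 0 for every generalised eigenvector v of λ).

  λ = 6: largest Jordan block has size 3, contributing (x − 6)^3

So m_A(x) = (x - 6)^3 = x^3 - 18*x^2 + 108*x - 216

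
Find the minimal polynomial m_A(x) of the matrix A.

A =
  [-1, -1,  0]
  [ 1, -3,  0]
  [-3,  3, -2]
x^2 + 4*x + 4

The characteristic polynomial is χ_A(x) = (x + 2)^3, so the eigenvalues are known. The minimal polynomial is
  m_A(x) = Π_λ (x − λ)^{k_λ}
where k_λ is the size of the *largest* Jordan block for λ (equivalently, the smallest k with (A − λI)^k v = 0 for every generalised eigenvector v of λ).

  λ = -2: largest Jordan block has size 2, contributing (x + 2)^2

So m_A(x) = (x + 2)^2 = x^2 + 4*x + 4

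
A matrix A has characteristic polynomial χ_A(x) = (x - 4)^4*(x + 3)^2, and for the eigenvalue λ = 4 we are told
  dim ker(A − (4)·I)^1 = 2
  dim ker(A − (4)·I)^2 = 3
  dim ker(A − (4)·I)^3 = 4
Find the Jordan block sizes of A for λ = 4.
Block sizes for λ = 4: [3, 1]

From the dimensions of kernels of powers, the number of Jordan blocks of size at least j is d_j − d_{j−1} where d_j = dim ker(N^j) (with d_0 = 0). Computing the differences gives [2, 1, 1].
The number of blocks of size exactly k is (#blocks of size ≥ k) − (#blocks of size ≥ k + 1), so the partition is: 1 block(s) of size 1, 1 block(s) of size 3.
In nonincreasing order the block sizes are [3, 1].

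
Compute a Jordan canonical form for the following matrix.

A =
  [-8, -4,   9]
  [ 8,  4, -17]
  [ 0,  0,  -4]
J_2(-4) ⊕ J_1(0)

The characteristic polynomial is
  det(x·I − A) = x^3 + 8*x^2 + 16*x = x*(x + 4)^2

Eigenvalues and multiplicities (the geometric multiplicity of λ is n − rank(A − λI), which equals the number of Jordan blocks for λ):
  λ = -4: algebraic multiplicity = 2, geometric multiplicity = 1
  λ = 0: algebraic multiplicity = 1, geometric multiplicity = 1

Determining the block sizes for each eigenvalue:
  λ = -4: one block (gm = 1), so the single block has size am = 2 → block sizes [2]
  λ = 0: one block (gm = 1), so the single block has size am = 1 → block sizes [1]

Assembling the blocks gives a Jordan form
J =
  [-4,  1, 0]
  [ 0, -4, 0]
  [ 0,  0, 0]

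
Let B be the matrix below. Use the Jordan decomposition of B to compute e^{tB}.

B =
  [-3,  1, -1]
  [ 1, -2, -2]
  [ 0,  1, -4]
e^{tB} =
  [t^2*exp(-3*t)/2 + exp(-3*t), t*exp(-3*t), -t^2*exp(-3*t)/2 - t*exp(-3*t)]
  [t^2*exp(-3*t)/2 + t*exp(-3*t), t*exp(-3*t) + exp(-3*t), -t^2*exp(-3*t)/2 - 2*t*exp(-3*t)]
  [t^2*exp(-3*t)/2, t*exp(-3*t), -t^2*exp(-3*t)/2 - t*exp(-3*t) + exp(-3*t)]

Strategy: write B = P · J · P⁻¹ where J is a Jordan canonical form, so e^{tB} = P · e^{tJ} · P⁻¹, and e^{tJ} can be computed block-by-block.

B has Jordan form
J =
  [-3,  1,  0]
  [ 0, -3,  1]
  [ 0,  0, -3]
(up to reordering of blocks).

Per-block formulas:
  For a 3×3 Jordan block J_3(-3): exp(t · J_3(-3)) = e^(-3t)·(I + t·N + (t^2/2)·N^2), where N is the 3×3 nilpotent shift.

After assembling e^{tJ} and conjugating by P, we get:

e^{tB} =
  [t^2*exp(-3*t)/2 + exp(-3*t), t*exp(-3*t), -t^2*exp(-3*t)/2 - t*exp(-3*t)]
  [t^2*exp(-3*t)/2 + t*exp(-3*t), t*exp(-3*t) + exp(-3*t), -t^2*exp(-3*t)/2 - 2*t*exp(-3*t)]
  [t^2*exp(-3*t)/2, t*exp(-3*t), -t^2*exp(-3*t)/2 - t*exp(-3*t) + exp(-3*t)]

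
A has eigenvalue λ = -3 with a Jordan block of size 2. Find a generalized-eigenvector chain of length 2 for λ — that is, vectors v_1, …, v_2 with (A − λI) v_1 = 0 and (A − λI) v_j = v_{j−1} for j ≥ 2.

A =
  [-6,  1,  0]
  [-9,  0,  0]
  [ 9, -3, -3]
A Jordan chain for λ = -3 of length 2:
v_1 = (-3, -9, 9)ᵀ
v_2 = (1, 0, 0)ᵀ

Let N = A − (-3)·I. We want v_2 with N^2 v_2 = 0 but N^1 v_2 ≠ 0; then v_{j-1} := N · v_j for j = 2, …, 2.

Pick v_2 = (1, 0, 0)ᵀ.
Then v_1 = N · v_2 = (-3, -9, 9)ᵀ.

Sanity check: (A − (-3)·I) v_1 = (0, 0, 0)ᵀ = 0. ✓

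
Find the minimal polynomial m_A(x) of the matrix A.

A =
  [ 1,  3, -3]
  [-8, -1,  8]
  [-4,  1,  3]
x^3 - 3*x^2 + 3*x - 1

The characteristic polynomial is χ_A(x) = (x - 1)^3, so the eigenvalues are known. The minimal polynomial is
  m_A(x) = Π_λ (x − λ)^{k_λ}
where k_λ is the size of the *largest* Jordan block for λ (equivalently, the smallest k with (A − λI)^k v = 0 for every generalised eigenvector v of λ).

  λ = 1: largest Jordan block has size 3, contributing (x − 1)^3

So m_A(x) = (x - 1)^3 = x^3 - 3*x^2 + 3*x - 1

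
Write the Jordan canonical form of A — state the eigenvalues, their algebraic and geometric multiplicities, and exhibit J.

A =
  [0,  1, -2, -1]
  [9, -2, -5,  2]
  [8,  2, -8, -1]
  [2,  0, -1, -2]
J_2(-3) ⊕ J_2(-3)

The characteristic polynomial is
  det(x·I − A) = x^4 + 12*x^3 + 54*x^2 + 108*x + 81 = (x + 3)^4

Eigenvalues and multiplicities (the geometric multiplicity of λ is n − rank(A − λI), which equals the number of Jordan blocks for λ):
  λ = -3: algebraic multiplicity = 4, geometric multiplicity = 2

Determining the block sizes for each eigenvalue:
  λ = -3: with am = 4 and gm = 2, the partition is not yet determined (e.g. several partitions of 4 into 2 parts exist). Let N = A − (-3)·I. Computing rank(N^1) = 2, rank(N^2) = 0; the number of blocks of size ≥ j is rank(N^{j−1}) − rank(N^j), giving [2, 2]. So we have 2 block(s) of size 2 → block sizes [2, 2]

Assembling the blocks gives a Jordan form
J =
  [-3,  1,  0,  0]
  [ 0, -3,  0,  0]
  [ 0,  0, -3,  1]
  [ 0,  0,  0, -3]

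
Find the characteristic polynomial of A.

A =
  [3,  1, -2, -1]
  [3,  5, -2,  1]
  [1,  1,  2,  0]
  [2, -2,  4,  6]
x^4 - 16*x^3 + 96*x^2 - 256*x + 256

Expanding det(x·I − A) (e.g. by cofactor expansion or by noting that A is similar to its Jordan form J, which has the same characteristic polynomial as A) gives
  χ_A(x) = x^4 - 16*x^3 + 96*x^2 - 256*x + 256
which factors as (x - 4)^4. The eigenvalues (with algebraic multiplicities) are λ = 4 with multiplicity 4.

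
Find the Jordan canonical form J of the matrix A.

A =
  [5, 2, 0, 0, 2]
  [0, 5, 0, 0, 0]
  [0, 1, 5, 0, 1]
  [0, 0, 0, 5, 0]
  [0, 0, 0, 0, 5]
J_2(5) ⊕ J_1(5) ⊕ J_1(5) ⊕ J_1(5)

The characteristic polynomial is
  det(x·I − A) = x^5 - 25*x^4 + 250*x^3 - 1250*x^2 + 3125*x - 3125 = (x - 5)^5

Eigenvalues and multiplicities (the geometric multiplicity of λ is n − rank(A − λI), which equals the number of Jordan blocks for λ):
  λ = 5: algebraic multiplicity = 5, geometric multiplicity = 4

Determining the block sizes for each eigenvalue:
  λ = 5: 4 blocks summing to 5 forces exactly one block of size 2 and the rest size 1 → block sizes [2, 1, 1, 1]

Assembling the blocks gives a Jordan form
J =
  [5, 1, 0, 0, 0]
  [0, 5, 0, 0, 0]
  [0, 0, 5, 0, 0]
  [0, 0, 0, 5, 0]
  [0, 0, 0, 0, 5]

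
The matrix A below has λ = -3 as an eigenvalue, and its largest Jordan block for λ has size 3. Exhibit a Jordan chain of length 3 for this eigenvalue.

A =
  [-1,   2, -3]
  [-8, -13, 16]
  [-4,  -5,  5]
A Jordan chain for λ = -3 of length 3:
v_1 = (-1, 4, 2)ᵀ
v_2 = (2, -10, -5)ᵀ
v_3 = (0, 1, 0)ᵀ

Let N = A − (-3)·I. We want v_3 with N^3 v_3 = 0 but N^2 v_3 ≠ 0; then v_{j-1} := N · v_j for j = 3, …, 2.

Pick v_3 = (0, 1, 0)ᵀ.
Then v_2 = N · v_3 = (2, -10, -5)ᵀ.
Then v_1 = N · v_2 = (-1, 4, 2)ᵀ.

Sanity check: (A − (-3)·I) v_1 = (0, 0, 0)ᵀ = 0. ✓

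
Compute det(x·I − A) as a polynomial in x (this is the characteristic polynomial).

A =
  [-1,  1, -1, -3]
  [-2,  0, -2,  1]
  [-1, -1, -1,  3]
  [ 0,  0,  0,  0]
x^4 + 2*x^3

Expanding det(x·I − A) (e.g. by cofactor expansion or by noting that A is similar to its Jordan form J, which has the same characteristic polynomial as A) gives
  χ_A(x) = x^4 + 2*x^3
which factors as x^3*(x + 2). The eigenvalues (with algebraic multiplicities) are λ = -2 with multiplicity 1, λ = 0 with multiplicity 3.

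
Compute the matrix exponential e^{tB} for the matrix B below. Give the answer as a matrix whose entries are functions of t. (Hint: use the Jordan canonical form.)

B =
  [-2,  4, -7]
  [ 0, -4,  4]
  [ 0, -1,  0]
e^{tB} =
  [exp(-2*t), -t^2*exp(-2*t)/2 + 4*t*exp(-2*t), t^2*exp(-2*t) - 7*t*exp(-2*t)]
  [0, -2*t*exp(-2*t) + exp(-2*t), 4*t*exp(-2*t)]
  [0, -t*exp(-2*t), 2*t*exp(-2*t) + exp(-2*t)]

Strategy: write B = P · J · P⁻¹ where J is a Jordan canonical form, so e^{tB} = P · e^{tJ} · P⁻¹, and e^{tJ} can be computed block-by-block.

B has Jordan form
J =
  [-2,  1,  0]
  [ 0, -2,  1]
  [ 0,  0, -2]
(up to reordering of blocks).

Per-block formulas:
  For a 3×3 Jordan block J_3(-2): exp(t · J_3(-2)) = e^(-2t)·(I + t·N + (t^2/2)·N^2), where N is the 3×3 nilpotent shift.

After assembling e^{tJ} and conjugating by P, we get:

e^{tB} =
  [exp(-2*t), -t^2*exp(-2*t)/2 + 4*t*exp(-2*t), t^2*exp(-2*t) - 7*t*exp(-2*t)]
  [0, -2*t*exp(-2*t) + exp(-2*t), 4*t*exp(-2*t)]
  [0, -t*exp(-2*t), 2*t*exp(-2*t) + exp(-2*t)]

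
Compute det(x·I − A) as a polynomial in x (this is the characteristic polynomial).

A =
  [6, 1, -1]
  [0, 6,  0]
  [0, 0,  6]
x^3 - 18*x^2 + 108*x - 216

Expanding det(x·I − A) (e.g. by cofactor expansion or by noting that A is similar to its Jordan form J, which has the same characteristic polynomial as A) gives
  χ_A(x) = x^3 - 18*x^2 + 108*x - 216
which factors as (x - 6)^3. The eigenvalues (with algebraic multiplicities) are λ = 6 with multiplicity 3.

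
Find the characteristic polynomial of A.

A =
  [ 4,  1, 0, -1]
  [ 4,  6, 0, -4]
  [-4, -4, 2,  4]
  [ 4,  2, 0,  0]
x^4 - 12*x^3 + 52*x^2 - 96*x + 64

Expanding det(x·I − A) (e.g. by cofactor expansion or by noting that A is similar to its Jordan form J, which has the same characteristic polynomial as A) gives
  χ_A(x) = x^4 - 12*x^3 + 52*x^2 - 96*x + 64
which factors as (x - 4)^2*(x - 2)^2. The eigenvalues (with algebraic multiplicities) are λ = 2 with multiplicity 2, λ = 4 with multiplicity 2.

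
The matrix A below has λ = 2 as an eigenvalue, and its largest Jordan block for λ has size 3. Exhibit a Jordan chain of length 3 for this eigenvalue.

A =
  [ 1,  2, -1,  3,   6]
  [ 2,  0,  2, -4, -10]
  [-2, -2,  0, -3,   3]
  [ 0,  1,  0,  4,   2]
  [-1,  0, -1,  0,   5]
A Jordan chain for λ = 2 of length 3:
v_1 = (1, 0, -1, 0, 0)ᵀ
v_2 = (-1, 2, -2, 0, -1)ᵀ
v_3 = (1, 0, 0, 0, 0)ᵀ

Let N = A − (2)·I. We want v_3 with N^3 v_3 = 0 but N^2 v_3 ≠ 0; then v_{j-1} := N · v_j for j = 3, …, 2.

Pick v_3 = (1, 0, 0, 0, 0)ᵀ.
Then v_2 = N · v_3 = (-1, 2, -2, 0, -1)ᵀ.
Then v_1 = N · v_2 = (1, 0, -1, 0, 0)ᵀ.

Sanity check: (A − (2)·I) v_1 = (0, 0, 0, 0, 0)ᵀ = 0. ✓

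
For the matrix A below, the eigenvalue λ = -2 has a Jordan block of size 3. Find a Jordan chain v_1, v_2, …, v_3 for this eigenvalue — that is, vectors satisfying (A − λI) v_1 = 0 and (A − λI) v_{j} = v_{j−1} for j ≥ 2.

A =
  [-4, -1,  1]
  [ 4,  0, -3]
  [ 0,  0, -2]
A Jordan chain for λ = -2 of length 3:
v_1 = (1, -2, 0)ᵀ
v_2 = (1, -3, 0)ᵀ
v_3 = (0, 0, 1)ᵀ

Let N = A − (-2)·I. We want v_3 with N^3 v_3 = 0 but N^2 v_3 ≠ 0; then v_{j-1} := N · v_j for j = 3, …, 2.

Pick v_3 = (0, 0, 1)ᵀ.
Then v_2 = N · v_3 = (1, -3, 0)ᵀ.
Then v_1 = N · v_2 = (1, -2, 0)ᵀ.

Sanity check: (A − (-2)·I) v_1 = (0, 0, 0)ᵀ = 0. ✓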